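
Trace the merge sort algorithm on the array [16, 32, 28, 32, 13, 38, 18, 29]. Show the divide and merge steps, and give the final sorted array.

Merge sort trace:

Split: [16, 32, 28, 32, 13, 38, 18, 29] -> [16, 32, 28, 32] and [13, 38, 18, 29]
  Split: [16, 32, 28, 32] -> [16, 32] and [28, 32]
    Split: [16, 32] -> [16] and [32]
    Merge: [16] + [32] -> [16, 32]
    Split: [28, 32] -> [28] and [32]
    Merge: [28] + [32] -> [28, 32]
  Merge: [16, 32] + [28, 32] -> [16, 28, 32, 32]
  Split: [13, 38, 18, 29] -> [13, 38] and [18, 29]
    Split: [13, 38] -> [13] and [38]
    Merge: [13] + [38] -> [13, 38]
    Split: [18, 29] -> [18] and [29]
    Merge: [18] + [29] -> [18, 29]
  Merge: [13, 38] + [18, 29] -> [13, 18, 29, 38]
Merge: [16, 28, 32, 32] + [13, 18, 29, 38] -> [13, 16, 18, 28, 29, 32, 32, 38]

Final sorted array: [13, 16, 18, 28, 29, 32, 32, 38]

The merge sort proceeds by recursively splitting the array and merging sorted halves.
After all merges, the sorted array is [13, 16, 18, 28, 29, 32, 32, 38].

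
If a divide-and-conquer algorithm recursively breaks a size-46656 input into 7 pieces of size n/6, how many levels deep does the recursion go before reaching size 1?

For divide and conquer with division factor 6:

Problem sizes at each level:
Level 0: 46656
Level 1: 7776
Level 2: 1296
Level 3: 216
Level 4: 36
Level 5: 6
Level 6: 1

The root is level 0 and the size-1 base case is level 6 (the tree spans levels 0 through 6, i.e. 7 levels counting the root), so the depth is the number of divisions: log_6(46656) = 6

The recursion tree depth is log_6(46656) = 6. At each level, the problem size is divided by 6, so it takes 6 divisions to reduce to a base case of size 1. The algorithm makes 7 recursive calls at each level.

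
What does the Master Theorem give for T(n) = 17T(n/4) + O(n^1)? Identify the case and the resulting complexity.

Master Theorem for T(n) = 17T(n/4) + O(n^1):

a = 17, b = 4, c = 1
log_b(a) = log_4(17) = 2.0437

Case 1: c = 1 < log_4(17) = 2.0437
T(n) = O(n^(log_4 17))

For T(n) = 17T(n/4) + O(n^1): log_4(17) = 2.0437. This is Case 1 of the Master Theorem (c < log_b(a), work dominated by leaves), giving O(n^(log_4 17)).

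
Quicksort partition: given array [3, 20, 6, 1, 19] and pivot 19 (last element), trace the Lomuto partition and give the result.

Lomuto partition with pivot = 19:

Initial array: [3, 20, 6, 1, 19]

arr[0]=3 <= 19: swap with position 0, array becomes [3, 20, 6, 1, 19]
arr[1]=20 > 19: no swap
arr[2]=6 <= 19: swap with position 1, array becomes [3, 6, 20, 1, 19]
arr[3]=1 <= 19: swap with position 2, array becomes [3, 6, 1, 20, 19]

Place pivot at position 3: [3, 6, 1, 19, 20]
Pivot position: 3

After partitioning with pivot 19, the array becomes [3, 6, 1, 19, 20]. The pivot is placed at index 3. All elements to the left of the pivot are <= 19, and all elements to the right are > 19.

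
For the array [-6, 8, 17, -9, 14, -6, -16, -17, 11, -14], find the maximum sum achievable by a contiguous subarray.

Using Kadane's algorithm on [-6, 8, 17, -9, 14, -6, -16, -17, 11, -14]:

Scanning through the array:
Position 1 (value 8): max_ending_here = 8, max_so_far = 8
Position 2 (value 17): max_ending_here = 25, max_so_far = 25
Position 3 (value -9): max_ending_here = 16, max_so_far = 25
Position 4 (value 14): max_ending_here = 30, max_so_far = 30
Position 5 (value -6): max_ending_here = 24, max_so_far = 30
Position 6 (value -16): max_ending_here = 8, max_so_far = 30
Position 7 (value -17): max_ending_here = -9, max_so_far = 30
Position 8 (value 11): max_ending_here = 11, max_so_far = 30
Position 9 (value -14): max_ending_here = -3, max_so_far = 30

Maximum subarray: [8, 17, -9, 14]
Maximum sum: 30

The maximum subarray is [8, 17, -9, 14] with sum 30. This subarray runs from index 1 to index 4.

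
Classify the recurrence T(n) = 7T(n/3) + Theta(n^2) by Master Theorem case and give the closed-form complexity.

Master Theorem for T(n) = 7T(n/3) + O(n^2):

a = 7, b = 3, c = 2
log_b(a) = log_3(7) = 1.7712

Case 3: c = 2 > log_3(7) = 1.7712
T(n) = O(n^2) = O(n^2)

For T(n) = 7T(n/3) + O(n^2): log_3(7) = 1.7712. This is Case 3 of the Master Theorem (c > log_b(a), work dominated by root), giving O(n^2).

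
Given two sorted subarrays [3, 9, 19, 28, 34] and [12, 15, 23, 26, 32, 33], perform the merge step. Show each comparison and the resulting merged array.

Merging process:

Compare 3 vs 12: take 3 from left. Merged: [3]
Compare 9 vs 12: take 9 from left. Merged: [3, 9]
Compare 19 vs 12: take 12 from right. Merged: [3, 9, 12]
Compare 19 vs 15: take 15 from right. Merged: [3, 9, 12, 15]
Compare 19 vs 23: take 19 from left. Merged: [3, 9, 12, 15, 19]
Compare 28 vs 23: take 23 from right. Merged: [3, 9, 12, 15, 19, 23]
Compare 28 vs 26: take 26 from right. Merged: [3, 9, 12, 15, 19, 23, 26]
Compare 28 vs 32: take 28 from left. Merged: [3, 9, 12, 15, 19, 23, 26, 28]
Compare 34 vs 32: take 32 from right. Merged: [3, 9, 12, 15, 19, 23, 26, 28, 32]
Compare 34 vs 33: take 33 from right. Merged: [3, 9, 12, 15, 19, 23, 26, 28, 32, 33]
Append remaining from left: [34]. Merged: [3, 9, 12, 15, 19, 23, 26, 28, 32, 33, 34]

Final merged array: [3, 9, 12, 15, 19, 23, 26, 28, 32, 33, 34]
Total comparisons: 10

The merged array is [3, 9, 12, 15, 19, 23, 26, 28, 32, 33, 34], requiring 10 comparisons. The merge step runs in O(n) time where n is the total number of elements.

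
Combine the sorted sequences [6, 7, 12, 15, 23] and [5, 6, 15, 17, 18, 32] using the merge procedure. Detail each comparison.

Merging process:

Compare 6 vs 5: take 5 from right. Merged: [5]
Compare 6 vs 6: take 6 from left. Merged: [5, 6]
Compare 7 vs 6: take 6 from right. Merged: [5, 6, 6]
Compare 7 vs 15: take 7 from left. Merged: [5, 6, 6, 7]
Compare 12 vs 15: take 12 from left. Merged: [5, 6, 6, 7, 12]
Compare 15 vs 15: take 15 from left. Merged: [5, 6, 6, 7, 12, 15]
Compare 23 vs 15: take 15 from right. Merged: [5, 6, 6, 7, 12, 15, 15]
Compare 23 vs 17: take 17 from right. Merged: [5, 6, 6, 7, 12, 15, 15, 17]
Compare 23 vs 18: take 18 from right. Merged: [5, 6, 6, 7, 12, 15, 15, 17, 18]
Compare 23 vs 32: take 23 from left. Merged: [5, 6, 6, 7, 12, 15, 15, 17, 18, 23]
Append remaining from right: [32]. Merged: [5, 6, 6, 7, 12, 15, 15, 17, 18, 23, 32]

Final merged array: [5, 6, 6, 7, 12, 15, 15, 17, 18, 23, 32]
Total comparisons: 10

The merged array is [5, 6, 6, 7, 12, 15, 15, 17, 18, 23, 32], requiring 10 comparisons. The merge step runs in O(n) time where n is the total number of elements.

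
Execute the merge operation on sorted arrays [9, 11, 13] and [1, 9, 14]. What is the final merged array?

Merging process:

Compare 9 vs 1: take 1 from right. Merged: [1]
Compare 9 vs 9: take 9 from left. Merged: [1, 9]
Compare 11 vs 9: take 9 from right. Merged: [1, 9, 9]
Compare 11 vs 14: take 11 from left. Merged: [1, 9, 9, 11]
Compare 13 vs 14: take 13 from left. Merged: [1, 9, 9, 11, 13]
Append remaining from right: [14]. Merged: [1, 9, 9, 11, 13, 14]

Final merged array: [1, 9, 9, 11, 13, 14]
Total comparisons: 5

The merged array is [1, 9, 9, 11, 13, 14], requiring 5 comparisons. The merge step runs in O(n) time where n is the total number of elements.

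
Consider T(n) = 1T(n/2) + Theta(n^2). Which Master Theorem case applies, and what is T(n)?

Master Theorem for T(n) = 1T(n/2) + O(n^2):

a = 1, b = 2, c = 2
log_b(a) = log_2(1) = 0.0000

Case 3: c = 2 > log_2(1) = 0.0000
T(n) = O(n^2) = O(n^2)

For T(n) = 1T(n/2) + O(n^2): log_2(1) = 0.0000. This is Case 3 of the Master Theorem (c > log_b(a), work dominated by root), giving O(n^2).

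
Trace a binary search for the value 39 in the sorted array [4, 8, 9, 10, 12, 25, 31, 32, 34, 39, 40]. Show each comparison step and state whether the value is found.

Binary search for 39 in [4, 8, 9, 10, 12, 25, 31, 32, 34, 39, 40]:

lo=0, hi=10, mid=5, arr[mid]=25 -> 25 < 39, search right half
lo=6, hi=10, mid=8, arr[mid]=34 -> 34 < 39, search right half
lo=9, hi=10, mid=9, arr[mid]=39 -> Found target at index 9!

Binary search finds 39 at index 9 after 3 comparisons. The search repeatedly halves the search space by comparing with the middle element.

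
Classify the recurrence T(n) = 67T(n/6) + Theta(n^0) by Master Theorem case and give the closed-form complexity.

Master Theorem for T(n) = 67T(n/6) + O(n^0):

a = 67, b = 6, c = 0
log_b(a) = log_6(67) = 2.3467

Case 1: c = 0 < log_6(67) = 2.3467
T(n) = O(n^(log_6 67))

For T(n) = 67T(n/6) + O(n^0): log_6(67) = 2.3467. This is Case 1 of the Master Theorem (c < log_b(a), work dominated by leaves), giving O(n^(log_6 67)).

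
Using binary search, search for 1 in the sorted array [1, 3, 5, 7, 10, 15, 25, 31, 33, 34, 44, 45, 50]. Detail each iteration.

Binary search for 1 in [1, 3, 5, 7, 10, 15, 25, 31, 33, 34, 44, 45, 50]:

lo=0, hi=12, mid=6, arr[mid]=25 -> 25 > 1, search left half
lo=0, hi=5, mid=2, arr[mid]=5 -> 5 > 1, search left half
lo=0, hi=1, mid=0, arr[mid]=1 -> Found target at index 0!

Binary search finds 1 at index 0 after 3 comparisons. The search repeatedly halves the search space by comparing with the middle element.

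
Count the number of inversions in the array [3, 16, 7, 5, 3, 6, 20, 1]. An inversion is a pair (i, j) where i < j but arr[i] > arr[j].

Finding inversions in [3, 16, 7, 5, 3, 6, 20, 1]:

(0, 7): arr[0]=3 > arr[7]=1
(1, 2): arr[1]=16 > arr[2]=7
(1, 3): arr[1]=16 > arr[3]=5
(1, 4): arr[1]=16 > arr[4]=3
(1, 5): arr[1]=16 > arr[5]=6
(1, 7): arr[1]=16 > arr[7]=1
(2, 3): arr[2]=7 > arr[3]=5
(2, 4): arr[2]=7 > arr[4]=3
(2, 5): arr[2]=7 > arr[5]=6
(2, 7): arr[2]=7 > arr[7]=1
(3, 4): arr[3]=5 > arr[4]=3
(3, 7): arr[3]=5 > arr[7]=1
(4, 7): arr[4]=3 > arr[7]=1
(5, 7): arr[5]=6 > arr[7]=1
(6, 7): arr[6]=20 > arr[7]=1

Total inversions: 15

The array has 15 inversion(s): (0,7), (1,2), (1,3), (1,4), (1,5), (1,7), (2,3), (2,4), (2,5), (2,7), (3,4), (3,7), (4,7), (5,7), (6,7). Each pair (i,j) satisfies i < j and arr[i] > arr[j].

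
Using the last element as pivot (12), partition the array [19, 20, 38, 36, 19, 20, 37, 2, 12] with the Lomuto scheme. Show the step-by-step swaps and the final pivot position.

Lomuto partition with pivot = 12:

Initial array: [19, 20, 38, 36, 19, 20, 37, 2, 12]

arr[0]=19 > 12: no swap
arr[1]=20 > 12: no swap
arr[2]=38 > 12: no swap
arr[3]=36 > 12: no swap
arr[4]=19 > 12: no swap
arr[5]=20 > 12: no swap
arr[6]=37 > 12: no swap
arr[7]=2 <= 12: swap with position 0, array becomes [2, 20, 38, 36, 19, 20, 37, 19, 12]

Place pivot at position 1: [2, 12, 38, 36, 19, 20, 37, 19, 20]
Pivot position: 1

After partitioning with pivot 12, the array becomes [2, 12, 38, 36, 19, 20, 37, 19, 20]. The pivot is placed at index 1. All elements to the left of the pivot are <= 12, and all elements to the right are > 12.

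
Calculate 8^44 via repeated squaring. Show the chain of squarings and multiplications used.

Computing 8^44 by squaring (build up from 8^1; each line after the first costs one multiplication):

8^1 = 8
8^2 = (8^1)^2 = 8^2 = 64
8^4 = (8^2)^2 = 64^2 = 4096
8^5 = 8 * 8^4 = 8 * 4096 = 32768
8^10 = (8^5)^2 = 32768^2 = 1073741824
8^11 = 8 * 8^10 = 8 * 1073741824 = 8589934592
8^22 = (8^11)^2 = 8589934592^2 = 73786976294838206464
8^44 = (8^22)^2 = 73786976294838206464^2 = 5444517870735015415413993718908291383296

Result: 5444517870735015415413993718908291383296
Multiplications needed: 7 (7 lines after 8^1)

8^44 = 5444517870735015415413993718908291383296. Using exponentiation by squaring, this requires 7 multiplications. The key idea: if the exponent is even, square the half-power; if odd, multiply by the base once.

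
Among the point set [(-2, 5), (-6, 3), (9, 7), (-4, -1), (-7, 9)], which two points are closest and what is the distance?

Computing all pairwise distances among 5 points:

d((-2, 5), (-6, 3)) = 4.4721 <-- minimum
d((-2, 5), (9, 7)) = 11.1803
d((-2, 5), (-4, -1)) = 6.3246
d((-2, 5), (-7, 9)) = 6.4031
d((-6, 3), (9, 7)) = 15.5242
d((-6, 3), (-4, -1)) = 4.4721 <-- minimum
d((-6, 3), (-7, 9)) = 6.0828
d((9, 7), (-4, -1)) = 15.2643
d((9, 7), (-7, 9)) = 16.1245
d((-4, -1), (-7, 9)) = 10.4403

Minimum distance: 4.4721 (tie among 2 pairs: (-2, 5) and (-6, 3); (-6, 3) and (-4, -1))

The minimum Euclidean distance is 4.4721. There is a tie: 2 pairs achieve this minimum — (-2, 5) and (-6, 3); (-6, 3) and (-4, -1). Any of these is a valid closest pair. For 5 points, brute-force pairwise comparison is shown above. For large n, the divide-and-conquer algorithm (sort by x, recurse on halves, check the dividing strip) achieves O(n log n).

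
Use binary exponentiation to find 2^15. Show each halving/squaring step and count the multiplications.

Computing 2^15 by squaring (build up from 2^1; each line after the first costs one multiplication):

2^1 = 2
2^2 = (2^1)^2 = 2^2 = 4
2^3 = 2 * 2^2 = 2 * 4 = 8
2^6 = (2^3)^2 = 8^2 = 64
2^7 = 2 * 2^6 = 2 * 64 = 128
2^14 = (2^7)^2 = 128^2 = 16384
2^15 = 2 * 2^14 = 2 * 16384 = 32768

Result: 32768
Multiplications needed: 6 (6 lines after 2^1)

2^15 = 32768. Using exponentiation by squaring, this requires 6 multiplications. The key idea: if the exponent is even, square the half-power; if odd, multiply by the base once.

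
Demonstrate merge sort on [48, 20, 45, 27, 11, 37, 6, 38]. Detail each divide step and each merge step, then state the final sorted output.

Merge sort trace:

Split: [48, 20, 45, 27, 11, 37, 6, 38] -> [48, 20, 45, 27] and [11, 37, 6, 38]
  Split: [48, 20, 45, 27] -> [48, 20] and [45, 27]
    Split: [48, 20] -> [48] and [20]
    Merge: [48] + [20] -> [20, 48]
    Split: [45, 27] -> [45] and [27]
    Merge: [45] + [27] -> [27, 45]
  Merge: [20, 48] + [27, 45] -> [20, 27, 45, 48]
  Split: [11, 37, 6, 38] -> [11, 37] and [6, 38]
    Split: [11, 37] -> [11] and [37]
    Merge: [11] + [37] -> [11, 37]
    Split: [6, 38] -> [6] and [38]
    Merge: [6] + [38] -> [6, 38]
  Merge: [11, 37] + [6, 38] -> [6, 11, 37, 38]
Merge: [20, 27, 45, 48] + [6, 11, 37, 38] -> [6, 11, 20, 27, 37, 38, 45, 48]

Final sorted array: [6, 11, 20, 27, 37, 38, 45, 48]

The merge sort proceeds by recursively splitting the array and merging sorted halves.
After all merges, the sorted array is [6, 11, 20, 27, 37, 38, 45, 48].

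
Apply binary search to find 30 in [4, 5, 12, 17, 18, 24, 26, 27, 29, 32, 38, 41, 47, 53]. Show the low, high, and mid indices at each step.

Binary search for 30 in [4, 5, 12, 17, 18, 24, 26, 27, 29, 32, 38, 41, 47, 53]:

lo=0, hi=13, mid=6, arr[mid]=26 -> 26 < 30, search right half
lo=7, hi=13, mid=10, arr[mid]=38 -> 38 > 30, search left half
lo=7, hi=9, mid=8, arr[mid]=29 -> 29 < 30, search right half
lo=9, hi=9, mid=9, arr[mid]=32 -> 32 > 30, search left half
lo=9 > hi=8, target 30 not found

Binary search determines that 30 is not in the array after 4 comparisons. The search space was exhausted without finding the target.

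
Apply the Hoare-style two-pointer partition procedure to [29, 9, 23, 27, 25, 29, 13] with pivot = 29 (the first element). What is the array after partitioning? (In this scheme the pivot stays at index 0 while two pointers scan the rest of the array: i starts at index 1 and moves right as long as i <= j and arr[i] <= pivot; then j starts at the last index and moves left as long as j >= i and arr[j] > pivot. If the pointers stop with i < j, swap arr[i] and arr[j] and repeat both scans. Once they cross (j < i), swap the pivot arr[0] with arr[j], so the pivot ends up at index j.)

Hoare-style two-pointer partition with pivot = 29:

Initial array: [29, 9, 23, 27, 25, 29, 13]

Pointers start at i = 1, j = 6.
i ends at 7, j ends at 6: the pointers have crossed (j < i), so scanning stops.

Swap pivot arr[0] with arr[6] to place pivot at position 6: [13, 9, 23, 27, 25, 29, 29]
Pivot position: 6

After partitioning with pivot 29, the array becomes [13, 9, 23, 27, 25, 29, 29]. The pivot is placed at index 6. All elements to the left of the pivot are <= 29, and all elements to the right are > 29.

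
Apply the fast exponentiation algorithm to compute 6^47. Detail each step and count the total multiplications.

Computing 6^47 by squaring (build up from 6^1; each line after the first costs one multiplication):

6^1 = 6
6^2 = (6^1)^2 = 6^2 = 36
6^4 = (6^2)^2 = 36^2 = 1296
6^5 = 6 * 6^4 = 6 * 1296 = 7776
6^10 = (6^5)^2 = 7776^2 = 60466176
6^11 = 6 * 6^10 = 6 * 60466176 = 362797056
6^22 = (6^11)^2 = 362797056^2 = 131621703842267136
6^23 = 6 * 6^22 = 6 * 131621703842267136 = 789730223053602816
6^46 = (6^23)^2 = 789730223053602816^2 = 623673825204293256669089197883129856
6^47 = 6 * 6^46 = 6 * 623673825204293256669089197883129856 = 3742042951225759540014535187298779136

Result: 3742042951225759540014535187298779136
Multiplications needed: 9 (9 lines after 6^1)

6^47 = 3742042951225759540014535187298779136. Using exponentiation by squaring, this requires 9 multiplications. The key idea: if the exponent is even, square the half-power; if odd, multiply by the base once.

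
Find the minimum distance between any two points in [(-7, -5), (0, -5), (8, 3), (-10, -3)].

Computing all pairwise distances among 4 points:

d((-7, -5), (0, -5)) = 7.0
d((-7, -5), (8, 3)) = 17.0
d((-7, -5), (-10, -3)) = 3.6056 <-- minimum
d((0, -5), (8, 3)) = 11.3137
d((0, -5), (-10, -3)) = 10.198
d((8, 3), (-10, -3)) = 18.9737

Closest pair: (-7, -5) and (-10, -3) with distance 3.6056

The closest pair is (-7, -5) and (-10, -3) with Euclidean distance 3.6056. For 4 points, brute-force pairwise comparison is shown above. For large n, the divide-and-conquer algorithm (sort by x, recurse on halves, check the dividing strip) achieves O(n log n).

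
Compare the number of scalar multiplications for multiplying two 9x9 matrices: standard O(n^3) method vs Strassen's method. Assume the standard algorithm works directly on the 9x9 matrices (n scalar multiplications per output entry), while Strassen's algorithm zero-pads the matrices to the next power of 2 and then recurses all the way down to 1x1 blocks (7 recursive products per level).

Matrix multiplication for 9x9 matrices:

Strassen's algorithm requires power-of-2 dimensions. Pad 9x9 to 16x16 (next power of 2).

Standard algorithm: 9^3 = 729 multiplications
Strassen's algorithm: 7^(log2(16)) = 7^4 = 2401 multiplications
Difference: 729 - 2401 = -1672 (Strassen uses MORE here due to padding overhead — for small or just-over-power-of-2 n, padding can outweigh the per-level savings)

Standard: 729 multiplications (9^3). Strassen: 2401 multiplications (7^4, after padding to 16x16). Strassen reduces 8 recursive multiplications to 7 at each level.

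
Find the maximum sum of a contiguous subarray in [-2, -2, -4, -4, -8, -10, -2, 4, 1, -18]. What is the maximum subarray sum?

Using Kadane's algorithm on [-2, -2, -4, -4, -8, -10, -2, 4, 1, -18]:

Scanning through the array:
Position 1 (value -2): max_ending_here = -2, max_so_far = -2
Position 2 (value -4): max_ending_here = -4, max_so_far = -2
Position 3 (value -4): max_ending_here = -4, max_so_far = -2
Position 4 (value -8): max_ending_here = -8, max_so_far = -2
Position 5 (value -10): max_ending_here = -10, max_so_far = -2
Position 6 (value -2): max_ending_here = -2, max_so_far = -2
Position 7 (value 4): max_ending_here = 4, max_so_far = 4
Position 8 (value 1): max_ending_here = 5, max_so_far = 5
Position 9 (value -18): max_ending_here = -13, max_so_far = 5

Maximum subarray: [4, 1]
Maximum sum: 5

The maximum subarray is [4, 1] with sum 5. This subarray runs from index 7 to index 8.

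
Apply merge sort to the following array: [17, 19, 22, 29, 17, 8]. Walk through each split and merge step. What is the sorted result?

Merge sort trace:

Split: [17, 19, 22, 29, 17, 8] -> [17, 19, 22] and [29, 17, 8]
  Split: [17, 19, 22] -> [17] and [19, 22]
    Split: [19, 22] -> [19] and [22]
    Merge: [19] + [22] -> [19, 22]
  Merge: [17] + [19, 22] -> [17, 19, 22]
  Split: [29, 17, 8] -> [29] and [17, 8]
    Split: [17, 8] -> [17] and [8]
    Merge: [17] + [8] -> [8, 17]
  Merge: [29] + [8, 17] -> [8, 17, 29]
Merge: [17, 19, 22] + [8, 17, 29] -> [8, 17, 17, 19, 22, 29]

Final sorted array: [8, 17, 17, 19, 22, 29]

The merge sort proceeds by recursively splitting the array and merging sorted halves.
After all merges, the sorted array is [8, 17, 17, 19, 22, 29].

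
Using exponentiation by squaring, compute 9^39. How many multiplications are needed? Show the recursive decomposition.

Computing 9^39 by squaring (build up from 9^1; each line after the first costs one multiplication):

9^1 = 9
9^2 = (9^1)^2 = 9^2 = 81
9^4 = (9^2)^2 = 81^2 = 6561
9^8 = (9^4)^2 = 6561^2 = 43046721
9^9 = 9 * 9^8 = 9 * 43046721 = 387420489
9^18 = (9^9)^2 = 387420489^2 = 150094635296999121
9^19 = 9 * 9^18 = 9 * 150094635296999121 = 1350851717672992089
9^38 = (9^19)^2 = 1350851717672992089^2 = 1824800363140073127359051977856583921
9^39 = 9 * 9^38 = 9 * 1824800363140073127359051977856583921 = 16423203268260658146231467800709255289

Result: 16423203268260658146231467800709255289
Multiplications needed: 8 (8 lines after 9^1)

9^39 = 16423203268260658146231467800709255289. Using exponentiation by squaring, this requires 8 multiplications. The key idea: if the exponent is even, square the half-power; if odd, multiply by the base once.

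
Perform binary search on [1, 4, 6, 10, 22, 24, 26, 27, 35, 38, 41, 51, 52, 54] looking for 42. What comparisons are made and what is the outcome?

Binary search for 42 in [1, 4, 6, 10, 22, 24, 26, 27, 35, 38, 41, 51, 52, 54]:

lo=0, hi=13, mid=6, arr[mid]=26 -> 26 < 42, search right half
lo=7, hi=13, mid=10, arr[mid]=41 -> 41 < 42, search right half
lo=11, hi=13, mid=12, arr[mid]=52 -> 52 > 42, search left half
lo=11, hi=11, mid=11, arr[mid]=51 -> 51 > 42, search left half
lo=11 > hi=10, target 42 not found

Binary search determines that 42 is not in the array after 4 comparisons. The search space was exhausted without finding the target.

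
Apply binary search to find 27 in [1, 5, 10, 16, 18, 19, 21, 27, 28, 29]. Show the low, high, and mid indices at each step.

Binary search for 27 in [1, 5, 10, 16, 18, 19, 21, 27, 28, 29]:

lo=0, hi=9, mid=4, arr[mid]=18 -> 18 < 27, search right half
lo=5, hi=9, mid=7, arr[mid]=27 -> Found target at index 7!

Binary search finds 27 at index 7 after 2 comparisons. The search repeatedly halves the search space by comparing with the middle element.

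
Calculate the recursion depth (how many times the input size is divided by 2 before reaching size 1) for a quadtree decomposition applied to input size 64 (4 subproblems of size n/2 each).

For divide and conquer with division factor 2:

Problem sizes at each level:
Level 0: 64
Level 1: 32
Level 2: 16
Level 3: 8
Level 4: 4
Level 5: 2
Level 6: 1

The root is level 0 and the size-1 base case is level 6 (the tree spans levels 0 through 6, i.e. 7 levels counting the root), so the depth is the number of divisions: log_2(64) = 6

The recursion tree depth is log_2(64) = 6. At each level, the problem size is divided by 2, so it takes 6 divisions to reduce to a base case of size 1. The algorithm makes 4 recursive calls at each level.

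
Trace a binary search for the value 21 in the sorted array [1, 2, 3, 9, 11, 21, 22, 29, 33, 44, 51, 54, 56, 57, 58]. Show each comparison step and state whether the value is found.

Binary search for 21 in [1, 2, 3, 9, 11, 21, 22, 29, 33, 44, 51, 54, 56, 57, 58]:

lo=0, hi=14, mid=7, arr[mid]=29 -> 29 > 21, search left half
lo=0, hi=6, mid=3, arr[mid]=9 -> 9 < 21, search right half
lo=4, hi=6, mid=5, arr[mid]=21 -> Found target at index 5!

Binary search finds 21 at index 5 after 3 comparisons. The search repeatedly halves the search space by comparing with the middle element.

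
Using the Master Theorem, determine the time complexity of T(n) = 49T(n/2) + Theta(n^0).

Master Theorem for T(n) = 49T(n/2) + O(n^0):

a = 49, b = 2, c = 0
log_b(a) = log_2(49) = 5.6147

Case 1: c = 0 < log_2(49) = 5.6147
T(n) = O(n^(log_2 49))

For T(n) = 49T(n/2) + O(n^0): log_2(49) = 5.6147. This is Case 1 of the Master Theorem (c < log_b(a), work dominated by leaves), giving O(n^(log_2 49)).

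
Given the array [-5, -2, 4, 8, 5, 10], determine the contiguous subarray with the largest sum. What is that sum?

Using Kadane's algorithm on [-5, -2, 4, 8, 5, 10]:

Scanning through the array:
Position 1 (value -2): max_ending_here = -2, max_so_far = -2
Position 2 (value 4): max_ending_here = 4, max_so_far = 4
Position 3 (value 8): max_ending_here = 12, max_so_far = 12
Position 4 (value 5): max_ending_here = 17, max_so_far = 17
Position 5 (value 10): max_ending_here = 27, max_so_far = 27

Maximum subarray: [4, 8, 5, 10]
Maximum sum: 27

The maximum subarray is [4, 8, 5, 10] with sum 27. This subarray runs from index 2 to index 5.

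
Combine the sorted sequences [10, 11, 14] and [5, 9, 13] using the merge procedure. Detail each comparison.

Merging process:

Compare 10 vs 5: take 5 from right. Merged: [5]
Compare 10 vs 9: take 9 from right. Merged: [5, 9]
Compare 10 vs 13: take 10 from left. Merged: [5, 9, 10]
Compare 11 vs 13: take 11 from left. Merged: [5, 9, 10, 11]
Compare 14 vs 13: take 13 from right. Merged: [5, 9, 10, 11, 13]
Append remaining from left: [14]. Merged: [5, 9, 10, 11, 13, 14]

Final merged array: [5, 9, 10, 11, 13, 14]
Total comparisons: 5

The merged array is [5, 9, 10, 11, 13, 14], requiring 5 comparisons. The merge step runs in O(n) time where n is the total number of elements.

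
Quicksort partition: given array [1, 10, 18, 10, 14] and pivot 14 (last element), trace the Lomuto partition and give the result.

Lomuto partition with pivot = 14:

Initial array: [1, 10, 18, 10, 14]

arr[0]=1 <= 14: swap with position 0, array becomes [1, 10, 18, 10, 14]
arr[1]=10 <= 14: swap with position 1, array becomes [1, 10, 18, 10, 14]
arr[2]=18 > 14: no swap
arr[3]=10 <= 14: swap with position 2, array becomes [1, 10, 10, 18, 14]

Place pivot at position 3: [1, 10, 10, 14, 18]
Pivot position: 3

After partitioning with pivot 14, the array becomes [1, 10, 10, 14, 18]. The pivot is placed at index 3. All elements to the left of the pivot are <= 14, and all elements to the right are > 14.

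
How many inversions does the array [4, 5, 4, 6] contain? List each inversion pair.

Finding inversions in [4, 5, 4, 6]:

(1, 2): arr[1]=5 > arr[2]=4

Total inversions: 1

The array has 1 inversion(s): (1,2). Each pair (i,j) satisfies i < j and arr[i] > arr[j].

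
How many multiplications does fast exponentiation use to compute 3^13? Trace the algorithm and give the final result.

Computing 3^13 by squaring (build up from 3^1; each line after the first costs one multiplication):

3^1 = 3
3^2 = (3^1)^2 = 3^2 = 9
3^3 = 3 * 3^2 = 3 * 9 = 27
3^6 = (3^3)^2 = 27^2 = 729
3^12 = (3^6)^2 = 729^2 = 531441
3^13 = 3 * 3^12 = 3 * 531441 = 1594323

Result: 1594323
Multiplications needed: 5 (5 lines after 3^1)

3^13 = 1594323. Using exponentiation by squaring, this requires 5 multiplications. The key idea: if the exponent is even, square the half-power; if odd, multiply by the base once.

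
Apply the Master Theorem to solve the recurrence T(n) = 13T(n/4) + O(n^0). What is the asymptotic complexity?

Master Theorem for T(n) = 13T(n/4) + O(n^0):

a = 13, b = 4, c = 0
log_b(a) = log_4(13) = 1.8502

Case 1: c = 0 < log_4(13) = 1.8502
T(n) = O(n^(log_4 13))

For T(n) = 13T(n/4) + O(n^0): log_4(13) = 1.8502. This is Case 1 of the Master Theorem (c < log_b(a), work dominated by leaves), giving O(n^(log_4 13)).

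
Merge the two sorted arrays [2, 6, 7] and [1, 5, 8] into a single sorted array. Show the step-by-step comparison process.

Merging process:

Compare 2 vs 1: take 1 from right. Merged: [1]
Compare 2 vs 5: take 2 from left. Merged: [1, 2]
Compare 6 vs 5: take 5 from right. Merged: [1, 2, 5]
Compare 6 vs 8: take 6 from left. Merged: [1, 2, 5, 6]
Compare 7 vs 8: take 7 from left. Merged: [1, 2, 5, 6, 7]
Append remaining from right: [8]. Merged: [1, 2, 5, 6, 7, 8]

Final merged array: [1, 2, 5, 6, 7, 8]
Total comparisons: 5

The merged array is [1, 2, 5, 6, 7, 8], requiring 5 comparisons. The merge step runs in O(n) time where n is the total number of elements.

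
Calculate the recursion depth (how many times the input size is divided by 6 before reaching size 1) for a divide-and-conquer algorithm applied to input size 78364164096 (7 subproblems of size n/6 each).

For divide and conquer with division factor 6:

Problem sizes at each level:
Level 0: 78364164096
Level 1: 13060694016
Level 2: 2176782336
Level 3: 362797056
Level 4: 60466176
Level 5: 10077696
Level 6: 1679616
Level 7: 279936
Level 8: 46656
Level 9: 7776
Level 10: 1296
Level 11: 216
Level 12: 36
Level 13: 6
Level 14: 1

The root is level 0 and the size-1 base case is level 14 (the tree spans levels 0 through 14, i.e. 15 levels counting the root), so the depth is the number of divisions: log_6(78364164096) = 14

The recursion tree depth is log_6(78364164096) = 14. At each level, the problem size is divided by 6, so it takes 14 divisions to reduce to a base case of size 1. The algorithm makes 7 recursive calls at each level.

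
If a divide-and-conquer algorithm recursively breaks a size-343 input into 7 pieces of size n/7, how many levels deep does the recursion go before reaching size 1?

For divide and conquer with division factor 7:

Problem sizes at each level:
Level 0: 343
Level 1: 49
Level 2: 7
Level 3: 1

The root is level 0 and the size-1 base case is level 3 (the tree spans levels 0 through 3, i.e. 4 levels counting the root), so the depth is the number of divisions: log_7(343) = 3

The recursion tree depth is log_7(343) = 3. At each level, the problem size is divided by 7, so it takes 3 divisions to reduce to a base case of size 1. The algorithm makes 7 recursive calls at each level.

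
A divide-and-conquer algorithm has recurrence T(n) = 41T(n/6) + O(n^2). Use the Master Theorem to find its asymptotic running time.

Master Theorem for T(n) = 41T(n/6) + O(n^2):

a = 41, b = 6, c = 2
log_b(a) = log_6(41) = 2.0726

Case 1: c = 2 < log_6(41) = 2.0726
T(n) = O(n^(log_6 41))

For T(n) = 41T(n/6) + O(n^2): log_6(41) = 2.0726. This is Case 1 of the Master Theorem (c < log_b(a), work dominated by leaves), giving O(n^(log_6 41)).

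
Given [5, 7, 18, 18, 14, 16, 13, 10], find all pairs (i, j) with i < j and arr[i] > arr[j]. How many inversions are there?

Finding inversions in [5, 7, 18, 18, 14, 16, 13, 10]:

(2, 4): arr[2]=18 > arr[4]=14
(2, 5): arr[2]=18 > arr[5]=16
(2, 6): arr[2]=18 > arr[6]=13
(2, 7): arr[2]=18 > arr[7]=10
(3, 4): arr[3]=18 > arr[4]=14
(3, 5): arr[3]=18 > arr[5]=16
(3, 6): arr[3]=18 > arr[6]=13
(3, 7): arr[3]=18 > arr[7]=10
(4, 6): arr[4]=14 > arr[6]=13
(4, 7): arr[4]=14 > arr[7]=10
(5, 6): arr[5]=16 > arr[6]=13
(5, 7): arr[5]=16 > arr[7]=10
(6, 7): arr[6]=13 > arr[7]=10

Total inversions: 13

The array has 13 inversion(s): (2,4), (2,5), (2,6), (2,7), (3,4), (3,5), (3,6), (3,7), (4,6), (4,7), (5,6), (5,7), (6,7). Each pair (i,j) satisfies i < j and arr[i] > arr[j].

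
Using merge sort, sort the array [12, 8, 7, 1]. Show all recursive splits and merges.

Merge sort trace:

Split: [12, 8, 7, 1] -> [12, 8] and [7, 1]
  Split: [12, 8] -> [12] and [8]
  Merge: [12] + [8] -> [8, 12]
  Split: [7, 1] -> [7] and [1]
  Merge: [7] + [1] -> [1, 7]
Merge: [8, 12] + [1, 7] -> [1, 7, 8, 12]

Final sorted array: [1, 7, 8, 12]

The merge sort proceeds by recursively splitting the array and merging sorted halves.
After all merges, the sorted array is [1, 7, 8, 12].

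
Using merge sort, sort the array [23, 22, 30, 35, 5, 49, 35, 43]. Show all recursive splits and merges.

Merge sort trace:

Split: [23, 22, 30, 35, 5, 49, 35, 43] -> [23, 22, 30, 35] and [5, 49, 35, 43]
  Split: [23, 22, 30, 35] -> [23, 22] and [30, 35]
    Split: [23, 22] -> [23] and [22]
    Merge: [23] + [22] -> [22, 23]
    Split: [30, 35] -> [30] and [35]
    Merge: [30] + [35] -> [30, 35]
  Merge: [22, 23] + [30, 35] -> [22, 23, 30, 35]
  Split: [5, 49, 35, 43] -> [5, 49] and [35, 43]
    Split: [5, 49] -> [5] and [49]
    Merge: [5] + [49] -> [5, 49]
    Split: [35, 43] -> [35] and [43]
    Merge: [35] + [43] -> [35, 43]
  Merge: [5, 49] + [35, 43] -> [5, 35, 43, 49]
Merge: [22, 23, 30, 35] + [5, 35, 43, 49] -> [5, 22, 23, 30, 35, 35, 43, 49]

Final sorted array: [5, 22, 23, 30, 35, 35, 43, 49]

The merge sort proceeds by recursively splitting the array and merging sorted halves.
After all merges, the sorted array is [5, 22, 23, 30, 35, 35, 43, 49].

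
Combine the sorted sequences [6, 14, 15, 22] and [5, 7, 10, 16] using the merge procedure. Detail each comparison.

Merging process:

Compare 6 vs 5: take 5 from right. Merged: [5]
Compare 6 vs 7: take 6 from left. Merged: [5, 6]
Compare 14 vs 7: take 7 from right. Merged: [5, 6, 7]
Compare 14 vs 10: take 10 from right. Merged: [5, 6, 7, 10]
Compare 14 vs 16: take 14 from left. Merged: [5, 6, 7, 10, 14]
Compare 15 vs 16: take 15 from left. Merged: [5, 6, 7, 10, 14, 15]
Compare 22 vs 16: take 16 from right. Merged: [5, 6, 7, 10, 14, 15, 16]
Append remaining from left: [22]. Merged: [5, 6, 7, 10, 14, 15, 16, 22]

Final merged array: [5, 6, 7, 10, 14, 15, 16, 22]
Total comparisons: 7

The merged array is [5, 6, 7, 10, 14, 15, 16, 22], requiring 7 comparisons. The merge step runs in O(n) time where n is the total number of elements.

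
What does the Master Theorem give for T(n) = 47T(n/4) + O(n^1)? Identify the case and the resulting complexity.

Master Theorem for T(n) = 47T(n/4) + O(n^1):

a = 47, b = 4, c = 1
log_b(a) = log_4(47) = 2.7773

Case 1: c = 1 < log_4(47) = 2.7773
T(n) = O(n^(log_4 47))

For T(n) = 47T(n/4) + O(n^1): log_4(47) = 2.7773. This is Case 1 of the Master Theorem (c < log_b(a), work dominated by leaves), giving O(n^(log_4 47)).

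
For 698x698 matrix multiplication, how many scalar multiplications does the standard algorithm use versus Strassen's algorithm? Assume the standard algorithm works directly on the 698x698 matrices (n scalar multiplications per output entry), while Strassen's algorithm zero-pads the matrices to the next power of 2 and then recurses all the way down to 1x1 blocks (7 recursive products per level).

Matrix multiplication for 698x698 matrices:

Strassen's algorithm requires power-of-2 dimensions. Pad 698x698 to 1024x1024 (next power of 2).

Standard algorithm: 698^3 = 340068392 multiplications
Strassen's algorithm: 7^(log2(1024)) = 7^10 = 282475249 multiplications
Savings: 340068392 - 282475249 = 57593143 multiplications

Standard: 340068392 multiplications (698^3). Strassen: 282475249 multiplications (7^10, after padding to 1024x1024). Strassen reduces 8 recursive multiplications to 7 at each level.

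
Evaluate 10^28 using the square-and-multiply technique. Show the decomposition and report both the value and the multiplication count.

Computing 10^28 by squaring (build up from 10^1; each line after the first costs one multiplication):

10^1 = 10
10^2 = (10^1)^2 = 10^2 = 100
10^3 = 10 * 10^2 = 10 * 100 = 1000
10^6 = (10^3)^2 = 1000^2 = 1000000
10^7 = 10 * 10^6 = 10 * 1000000 = 10000000
10^14 = (10^7)^2 = 10000000^2 = 100000000000000
10^28 = (10^14)^2 = 100000000000000^2 = 10000000000000000000000000000

Result: 10000000000000000000000000000
Multiplications needed: 6 (6 lines after 10^1)

10^28 = 10000000000000000000000000000. Using exponentiation by squaring, this requires 6 multiplications. The key idea: if the exponent is even, square the half-power; if odd, multiply by the base once.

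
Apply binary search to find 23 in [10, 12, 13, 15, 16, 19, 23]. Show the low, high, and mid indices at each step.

Binary search for 23 in [10, 12, 13, 15, 16, 19, 23]:

lo=0, hi=6, mid=3, arr[mid]=15 -> 15 < 23, search right half
lo=4, hi=6, mid=5, arr[mid]=19 -> 19 < 23, search right half
lo=6, hi=6, mid=6, arr[mid]=23 -> Found target at index 6!

Binary search finds 23 at index 6 after 3 comparisons. The search repeatedly halves the search space by comparing with the middle element.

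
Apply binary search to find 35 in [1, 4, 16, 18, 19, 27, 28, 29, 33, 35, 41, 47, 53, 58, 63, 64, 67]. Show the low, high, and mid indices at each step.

Binary search for 35 in [1, 4, 16, 18, 19, 27, 28, 29, 33, 35, 41, 47, 53, 58, 63, 64, 67]:

lo=0, hi=16, mid=8, arr[mid]=33 -> 33 < 35, search right half
lo=9, hi=16, mid=12, arr[mid]=53 -> 53 > 35, search left half
lo=9, hi=11, mid=10, arr[mid]=41 -> 41 > 35, search left half
lo=9, hi=9, mid=9, arr[mid]=35 -> Found target at index 9!

Binary search finds 35 at index 9 after 4 comparisons. The search repeatedly halves the search space by comparing with the middle element.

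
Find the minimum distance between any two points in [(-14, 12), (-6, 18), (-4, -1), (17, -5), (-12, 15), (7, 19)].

Computing all pairwise distances among 6 points:

d((-14, 12), (-6, 18)) = 10.0
d((-14, 12), (-4, -1)) = 16.4012
d((-14, 12), (17, -5)) = 35.3553
d((-14, 12), (-12, 15)) = 3.6056 <-- minimum
d((-14, 12), (7, 19)) = 22.1359
d((-6, 18), (-4, -1)) = 19.105
d((-6, 18), (17, -5)) = 32.5269
d((-6, 18), (-12, 15)) = 6.7082
d((-6, 18), (7, 19)) = 13.0384
d((-4, -1), (17, -5)) = 21.3776
d((-4, -1), (-12, 15)) = 17.8885
d((-4, -1), (7, 19)) = 22.8254
d((17, -5), (-12, 15)) = 35.2278
d((17, -5), (7, 19)) = 26.0
d((-12, 15), (7, 19)) = 19.4165

Closest pair: (-14, 12) and (-12, 15) with distance 3.6056

The closest pair is (-14, 12) and (-12, 15) with Euclidean distance 3.6056. For 6 points, brute-force pairwise comparison is shown above. For large n, the divide-and-conquer algorithm (sort by x, recurse on halves, check the dividing strip) achieves O(n log n).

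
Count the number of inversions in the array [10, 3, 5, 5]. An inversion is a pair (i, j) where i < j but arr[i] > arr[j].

Finding inversions in [10, 3, 5, 5]:

(0, 1): arr[0]=10 > arr[1]=3
(0, 2): arr[0]=10 > arr[2]=5
(0, 3): arr[0]=10 > arr[3]=5

Total inversions: 3

The array has 3 inversion(s): (0,1), (0,2), (0,3). Each pair (i,j) satisfies i < j and arr[i] > arr[j].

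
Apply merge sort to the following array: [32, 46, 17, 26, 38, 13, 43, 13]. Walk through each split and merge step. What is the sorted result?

Merge sort trace:

Split: [32, 46, 17, 26, 38, 13, 43, 13] -> [32, 46, 17, 26] and [38, 13, 43, 13]
  Split: [32, 46, 17, 26] -> [32, 46] and [17, 26]
    Split: [32, 46] -> [32] and [46]
    Merge: [32] + [46] -> [32, 46]
    Split: [17, 26] -> [17] and [26]
    Merge: [17] + [26] -> [17, 26]
  Merge: [32, 46] + [17, 26] -> [17, 26, 32, 46]
  Split: [38, 13, 43, 13] -> [38, 13] and [43, 13]
    Split: [38, 13] -> [38] and [13]
    Merge: [38] + [13] -> [13, 38]
    Split: [43, 13] -> [43] and [13]
    Merge: [43] + [13] -> [13, 43]
  Merge: [13, 38] + [13, 43] -> [13, 13, 38, 43]
Merge: [17, 26, 32, 46] + [13, 13, 38, 43] -> [13, 13, 17, 26, 32, 38, 43, 46]

Final sorted array: [13, 13, 17, 26, 32, 38, 43, 46]

The merge sort proceeds by recursively splitting the array and merging sorted halves.
After all merges, the sorted array is [13, 13, 17, 26, 32, 38, 43, 46].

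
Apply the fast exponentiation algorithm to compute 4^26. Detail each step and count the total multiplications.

Computing 4^26 by squaring (build up from 4^1; each line after the first costs one multiplication):

4^1 = 4
4^2 = (4^1)^2 = 4^2 = 16
4^3 = 4 * 4^2 = 4 * 16 = 64
4^6 = (4^3)^2 = 64^2 = 4096
4^12 = (4^6)^2 = 4096^2 = 16777216
4^13 = 4 * 4^12 = 4 * 16777216 = 67108864
4^26 = (4^13)^2 = 67108864^2 = 4503599627370496

Result: 4503599627370496
Multiplications needed: 6 (6 lines after 4^1)

4^26 = 4503599627370496. Using exponentiation by squaring, this requires 6 multiplications. The key idea: if the exponent is even, square the half-power; if odd, multiply by the base once.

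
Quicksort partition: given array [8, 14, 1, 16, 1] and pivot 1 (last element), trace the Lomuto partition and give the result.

Lomuto partition with pivot = 1:

Initial array: [8, 14, 1, 16, 1]

arr[0]=8 > 1: no swap
arr[1]=14 > 1: no swap
arr[2]=1 <= 1: swap with position 0, array becomes [1, 14, 8, 16, 1]
arr[3]=16 > 1: no swap

Place pivot at position 1: [1, 1, 8, 16, 14]
Pivot position: 1

After partitioning with pivot 1, the array becomes [1, 1, 8, 16, 14]. The pivot is placed at index 1. All elements to the left of the pivot are <= 1, and all elements to the right are > 1.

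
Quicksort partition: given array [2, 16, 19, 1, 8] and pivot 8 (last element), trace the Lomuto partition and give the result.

Lomuto partition with pivot = 8:

Initial array: [2, 16, 19, 1, 8]

arr[0]=2 <= 8: swap with position 0, array becomes [2, 16, 19, 1, 8]
arr[1]=16 > 8: no swap
arr[2]=19 > 8: no swap
arr[3]=1 <= 8: swap with position 1, array becomes [2, 1, 19, 16, 8]

Place pivot at position 2: [2, 1, 8, 16, 19]
Pivot position: 2

After partitioning with pivot 8, the array becomes [2, 1, 8, 16, 19]. The pivot is placed at index 2. All elements to the left of the pivot are <= 8, and all elements to the right are > 8.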